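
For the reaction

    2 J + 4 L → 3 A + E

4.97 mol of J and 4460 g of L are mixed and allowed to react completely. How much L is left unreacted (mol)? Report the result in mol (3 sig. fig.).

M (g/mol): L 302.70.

4.79 mol

n(J) = 4.970 mol
n(L) = 4460 / 302.70 = 14.73 mol
n/ν for J = 4.970/2 = 2.485
n/ν for L = 14.73/4 = 3.683
Smallest n/ν is J → limiting reagent.
L consumed = (4/2) × 4.970 = 9.940 mol
L remaining = 14.73 − 9.940 = 4.790 mol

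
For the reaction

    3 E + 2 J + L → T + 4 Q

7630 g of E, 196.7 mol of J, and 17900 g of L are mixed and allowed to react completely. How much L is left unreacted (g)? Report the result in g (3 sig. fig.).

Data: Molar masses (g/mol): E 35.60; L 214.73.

2560 g

n(E) = 7630 / 35.60 = 214.3 mol
n(J) = 196.7 mol
n(L) = 17900 / 214.73 = 83.36 mol
n/ν for E = 214.3/3 = 71.43
n/ν for J = 196.7/2 = 98.35
n/ν for L = 83.36/1 = 83.36
Smallest n/ν is E → limiting reagent.
L consumed = (1/3) × 214.3 = 71.43 mol
L remaining = 83.36 − 71.43 = 11.93 mol
mass = 11.93 × 214.73 = 2562 g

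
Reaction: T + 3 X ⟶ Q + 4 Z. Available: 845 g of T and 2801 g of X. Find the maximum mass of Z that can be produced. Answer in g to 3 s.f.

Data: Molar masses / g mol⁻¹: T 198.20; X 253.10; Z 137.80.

2030 g

n(T) = 845.0 / 198.20 = 4.263 mol
n(X) = 2801 / 253.10 = 11.07 mol
n/ν for T = 4.263/1 = 4.263
n/ν for X = 11.07/3 = 3.690
Smallest n/ν is X → limiting reagent.
n(Z) = (4/3) × 11.07 = 14.76 mol
mass = 14.76 × 137.80 = 2034 g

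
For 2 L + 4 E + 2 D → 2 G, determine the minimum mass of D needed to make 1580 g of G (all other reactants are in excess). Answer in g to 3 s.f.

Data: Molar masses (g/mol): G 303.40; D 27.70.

144 g

n(G) = 1580 / 303.40 = 5.208 mol
n(D) = (2/2) × 5.208 = 5.208 mol
mass = 5.208 × 27.70 = 144.3 g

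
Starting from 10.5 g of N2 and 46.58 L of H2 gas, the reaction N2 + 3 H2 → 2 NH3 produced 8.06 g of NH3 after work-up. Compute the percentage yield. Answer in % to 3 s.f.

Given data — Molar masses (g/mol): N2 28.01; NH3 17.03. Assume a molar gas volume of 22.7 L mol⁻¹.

63.1 %

n(N2) = 10.50 / 28.01 = 0.3749 mol
n(H2) = 46.58 / 22.7 = 2.052 mol
n/ν for N2 = 0.3749/1 = 0.3749
n/ν for H2 = 2.052/3 = 0.6840
Smallest n/ν is N2 → limiting reagent.
theoretical n(NH3) = (2/1) × 0.3749 = 0.7498 mol → 12.77 g
% yield = 8.06 / 12.77 × 100 = 63.12 %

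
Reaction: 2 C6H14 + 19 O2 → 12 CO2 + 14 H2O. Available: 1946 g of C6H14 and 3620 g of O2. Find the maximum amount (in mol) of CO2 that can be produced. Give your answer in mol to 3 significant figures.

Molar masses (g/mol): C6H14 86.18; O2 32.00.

n(C6H14) = 1946 / 86.18 = 22.58 mol
n(O2) = 3620 / 32.00 = 113.1 mol
n/ν → C6H14: 11.29, O2: 5.953; O2 is limiting.
n(CO2) = (12/19) × 113.1 = 71.43 mol

71.4 mol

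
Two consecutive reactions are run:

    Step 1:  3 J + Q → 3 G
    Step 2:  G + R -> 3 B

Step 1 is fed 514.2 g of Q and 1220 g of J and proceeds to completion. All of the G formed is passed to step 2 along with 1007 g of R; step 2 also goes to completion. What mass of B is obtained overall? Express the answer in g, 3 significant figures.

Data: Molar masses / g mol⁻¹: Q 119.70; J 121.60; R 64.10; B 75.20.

Step 1:
n(Q) = 514.2 / 119.70 = 4.296 mol
n(J) = 1220 / 121.60 = 10.03 mol
n/ν for Q = 4.296/1 = 4.296
n/ν for J = 10.03/3 = 3.343
Smallest n/ν is J → limiting reagent.
n(G) produced = (3/3) × 10.03 = 10.03 mol
Step 2:
n(G) available = 10.03 mol
n(R) = 1007 / 64.10 = 15.71 mol
n/ν for G = 10.03/1 = 10.03
n/ν for R = 15.71/1 = 15.71
Smallest n/ν is G → limiting reagent.
n(B) = (3/1) × 10.03 = 30.09 mol
mass = 30.09 × 75.20 = 2263 g

2260 g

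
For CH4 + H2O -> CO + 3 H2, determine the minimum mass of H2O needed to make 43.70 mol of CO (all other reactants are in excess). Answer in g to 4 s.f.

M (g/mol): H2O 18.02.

n(CO) = 43.70 mol
n(H2O) = (1/1) × 43.70 = 43.70 mol
mass = 43.70 × 18.02 = 787.5 g

787.5 g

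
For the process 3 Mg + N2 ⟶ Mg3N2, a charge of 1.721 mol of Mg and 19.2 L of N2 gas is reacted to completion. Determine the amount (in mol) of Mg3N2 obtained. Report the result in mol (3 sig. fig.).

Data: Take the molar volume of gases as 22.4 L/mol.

n(Mg) = 1.721 mol
n(N2) = 19.20 / 22.4 = 0.8571 mol
n/ν → Mg: 0.5737, N2: 0.8571; Mg is limiting.
n(Mg3N2) = (1/3) × 1.721 = 0.5737 mol

0.574 mol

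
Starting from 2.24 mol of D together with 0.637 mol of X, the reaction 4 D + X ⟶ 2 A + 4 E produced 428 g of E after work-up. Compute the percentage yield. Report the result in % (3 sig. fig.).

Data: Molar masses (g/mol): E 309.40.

n(D) = 2.240 mol
n(X) = 0.6370 mol
n/ν for D = 2.240/4 = 0.5600
n/ν for X = 0.6370/1 = 0.6370
Smallest n/ν is D → limiting reagent.
theoretical n(E) = (4/4) × 2.240 = 2.240 mol → 693.1 g
% yield = 428 / 693.1 × 100 = 61.75 %

61.8 %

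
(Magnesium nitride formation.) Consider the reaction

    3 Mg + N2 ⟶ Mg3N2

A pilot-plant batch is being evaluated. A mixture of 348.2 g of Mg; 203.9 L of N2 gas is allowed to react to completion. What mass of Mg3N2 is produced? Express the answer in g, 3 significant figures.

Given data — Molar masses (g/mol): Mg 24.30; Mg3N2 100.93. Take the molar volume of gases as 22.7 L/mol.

n(Mg) = 348.2 / 24.30 = 14.33 mol
n(N2) = 203.9 / 22.7 = 8.982 mol
n/ν for Mg = 14.33/3 = 4.777
n/ν for N2 = 8.982/1 = 8.982
Smallest n/ν is Mg → limiting reagent.
n(Mg3N2) = (1/3) × 14.33 = 4.777 mol
mass = 4.777 × 100.93 = 482.1 g

482 g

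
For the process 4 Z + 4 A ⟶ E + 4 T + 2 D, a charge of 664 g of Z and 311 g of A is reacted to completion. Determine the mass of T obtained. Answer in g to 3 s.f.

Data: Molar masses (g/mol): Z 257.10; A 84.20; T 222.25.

574 g

n(Z) = 664.0 / 257.10 = 2.583 mol
n(A) = 311.0 / 84.20 = 3.694 mol
n/ν for Z = 2.583/4 = 0.6458
n/ν for A = 3.694/4 = 0.9235
Smallest n/ν is Z → limiting reagent.
n(T) = (4/4) × 2.583 = 2.583 mol
mass = 2.583 × 222.25 = 574.1 g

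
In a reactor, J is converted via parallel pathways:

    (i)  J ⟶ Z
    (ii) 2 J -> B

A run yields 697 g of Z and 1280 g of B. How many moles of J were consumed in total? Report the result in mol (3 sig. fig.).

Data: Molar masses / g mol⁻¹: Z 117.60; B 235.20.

16.8 mol

n(Z) = 697 / 117.60 = 5.927 mol
n(B) = 1280 / 235.20 = 5.442 mol
n(J) via (i) = (1/1)×5.927 = 5.927 mol
n(J) via (ii) = (2/1)×5.442 = 10.88 mol
total n(J) = 5.927 + 10.88 = 16.81 mol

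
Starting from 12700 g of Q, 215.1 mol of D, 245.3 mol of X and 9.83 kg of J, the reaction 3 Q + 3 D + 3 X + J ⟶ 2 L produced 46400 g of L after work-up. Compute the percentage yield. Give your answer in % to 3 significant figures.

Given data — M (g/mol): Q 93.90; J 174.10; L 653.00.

78.8 %

n(Q) = 12700 / 93.90 = 135.3 mol
n(D) = 215.1 mol
n(X) = 245.3 mol
n(J) = 9.830×1000 / 174.10 = 56.46 mol
n/ν → Q: 45.10, D: 71.70, X: 81.77, J: 56.46; Q is limiting.
theoretical n(L) = (2/3) × 135.3 = 90.20 mol → 58900 g
% yield = 46400 / 58900 × 100 = 78.78 %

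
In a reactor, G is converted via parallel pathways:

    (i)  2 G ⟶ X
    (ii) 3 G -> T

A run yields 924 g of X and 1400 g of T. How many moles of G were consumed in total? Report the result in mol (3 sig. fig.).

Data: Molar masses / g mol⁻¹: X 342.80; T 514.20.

13.6 mol

n(X) = 924 / 342.80 = 2.695 mol
n(T) = 1400 / 514.20 = 2.723 mol
n(G) via (i) = (2/1)×2.695 = 5.390 mol
n(G) via (ii) = (3/1)×2.723 = 8.169 mol
total n(G) = 5.390 + 8.169 = 13.56 mol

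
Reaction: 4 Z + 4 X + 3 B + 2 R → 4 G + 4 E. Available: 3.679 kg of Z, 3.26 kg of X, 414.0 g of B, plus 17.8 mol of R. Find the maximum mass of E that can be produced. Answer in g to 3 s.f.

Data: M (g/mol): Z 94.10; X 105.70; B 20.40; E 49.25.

1330 g

n(Z) = 3.679×1000 / 94.10 = 39.10 mol
n(X) = 3.260×1000 / 105.70 = 30.84 mol
n(B) = 414.0 / 20.40 = 20.29 mol
n(R) = 17.80 mol
n/ν → Z: 9.775, X: 7.710, B: 6.763, R: 8.900; B is limiting.
n(E) = (4/3) × 20.29 = 27.05 mol
mass = 27.05 × 49.25 = 1332 g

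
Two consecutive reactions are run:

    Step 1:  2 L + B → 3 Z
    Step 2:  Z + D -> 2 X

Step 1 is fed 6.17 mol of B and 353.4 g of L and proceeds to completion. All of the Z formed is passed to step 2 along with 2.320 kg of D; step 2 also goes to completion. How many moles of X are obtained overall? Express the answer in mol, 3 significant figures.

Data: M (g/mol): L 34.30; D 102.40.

Step 1:
n(B) = 6.170 mol
n(L) = 353.4 / 34.30 = 10.30 mol
n/ν for B = 6.170/1 = 6.170
n/ν for L = 10.30/2 = 5.150
Smallest n/ν is L → limiting reagent.
n(Z) produced = (3/2) × 10.30 = 15.45 mol
Step 2:
n(Z) available = 15.45 mol
n(D) = 2.320×1000 / 102.40 = 22.66 mol
n/ν for Z = 15.45/1 = 15.45
n/ν for D = 22.66/1 = 22.66
Smallest n/ν is Z → limiting reagent.
n(X) = (2/1) × 15.45 = 30.90 mol

30.9 mol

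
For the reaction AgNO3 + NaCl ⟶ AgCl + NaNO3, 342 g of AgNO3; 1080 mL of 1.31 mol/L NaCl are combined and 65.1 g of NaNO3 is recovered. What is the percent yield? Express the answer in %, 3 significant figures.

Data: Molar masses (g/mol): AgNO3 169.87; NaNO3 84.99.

54.1 %

n(AgNO3) = 342.0 / 169.87 = 2.013 mol
n(NaCl) = 1.31 × 1080/1000 = 1.415 mol
n/ν for AgNO3 = 2.013/1 = 2.013
n/ν for NaCl = 1.415/1 = 1.415
Smallest n/ν is NaCl → limiting reagent.
theoretical n(NaNO3) = (1/1) × 1.415 = 1.415 mol → 120.3 g
% yield = 65.1 / 120.3 × 100 = 54.11 %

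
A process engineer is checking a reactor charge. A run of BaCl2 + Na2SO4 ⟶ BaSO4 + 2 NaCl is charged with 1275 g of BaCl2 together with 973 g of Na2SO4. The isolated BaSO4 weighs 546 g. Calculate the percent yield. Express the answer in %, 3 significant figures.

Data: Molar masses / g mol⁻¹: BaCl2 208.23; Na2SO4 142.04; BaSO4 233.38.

38.2 %

n(BaCl2) = 1275 / 208.23 = 6.123 mol
n(Na2SO4) = 973.0 / 142.04 = 6.850 mol
n/ν → BaCl2: 6.123, Na2SO4: 6.850; BaCl2 is limiting.
theoretical n(BaSO4) = (1/1) × 6.123 = 6.123 mol → 1429 g
% yield = 546 / 1429 × 100 = 38.21 %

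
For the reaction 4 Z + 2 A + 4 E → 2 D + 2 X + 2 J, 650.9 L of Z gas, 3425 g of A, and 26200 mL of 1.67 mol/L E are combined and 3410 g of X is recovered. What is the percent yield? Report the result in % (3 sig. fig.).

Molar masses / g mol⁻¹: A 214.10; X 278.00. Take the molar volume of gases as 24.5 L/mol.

n(Z) = 650.9 / 24.5 = 26.57 mol
n(A) = 3425 / 214.10 = 16.00 mol
n(E) = 1.67 × 26200/1000 = 43.75 mol
n/ν for Z = 26.57/4 = 6.643
n/ν for A = 16.00/2 = 8.000
n/ν for E = 43.75/4 = 10.94
Smallest n/ν is Z → limiting reagent.
theoretical n(X) = (2/4) × 26.57 = 13.29 mol → 3695 g
% yield = 3410 / 3695 × 100 = 92.29 %

92.3 %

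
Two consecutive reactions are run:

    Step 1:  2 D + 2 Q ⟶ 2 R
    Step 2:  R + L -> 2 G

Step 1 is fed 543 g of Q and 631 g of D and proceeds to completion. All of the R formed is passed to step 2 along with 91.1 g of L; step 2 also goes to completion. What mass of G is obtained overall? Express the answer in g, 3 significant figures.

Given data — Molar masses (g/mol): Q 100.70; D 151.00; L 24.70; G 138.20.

Step 1:
n(Q) = 543.0 / 100.70 = 5.392 mol
n(D) = 631.0 / 151.00 = 4.179 mol
n/ν for Q = 5.392/2 = 2.696
n/ν for D = 4.179/2 = 2.090
Smallest n/ν is D → limiting reagent.
n(R) produced = (2/2) × 4.179 = 4.179 mol
Step 2:
n(R) available = 4.179 mol
n(L) = 91.10 / 24.70 = 3.688 mol
n/ν for R = 4.179/1 = 4.179
n/ν for L = 3.688/1 = 3.688
Smallest n/ν is L → limiting reagent.
n(G) = (2/1) × 3.688 = 7.376 mol
mass = 7.376 × 138.20 = 1019 g

1020 g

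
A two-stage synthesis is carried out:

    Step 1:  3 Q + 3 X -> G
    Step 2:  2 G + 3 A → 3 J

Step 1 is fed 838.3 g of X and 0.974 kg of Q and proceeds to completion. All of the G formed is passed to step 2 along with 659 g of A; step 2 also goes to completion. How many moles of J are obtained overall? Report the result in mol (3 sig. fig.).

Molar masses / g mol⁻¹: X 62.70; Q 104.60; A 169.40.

3.89 mol

Step 1:
n(X) = 838.3 / 62.70 = 13.37 mol
n(Q) = 0.9740×1000 / 104.60 = 9.312 mol
n/ν for X = 13.37/3 = 4.457
n/ν for Q = 9.312/3 = 3.104
Smallest n/ν is Q → limiting reagent.
n(G) produced = (1/3) × 9.312 = 3.104 mol
Step 2:
n(G) available = 3.104 mol
n(A) = 659.0 / 169.40 = 3.890 mol
n/ν for G = 3.104/2 = 1.552
n/ν for A = 3.890/3 = 1.297
Smallest n/ν is A → limiting reagent.
n(J) = (3/3) × 3.890 = 3.890 mol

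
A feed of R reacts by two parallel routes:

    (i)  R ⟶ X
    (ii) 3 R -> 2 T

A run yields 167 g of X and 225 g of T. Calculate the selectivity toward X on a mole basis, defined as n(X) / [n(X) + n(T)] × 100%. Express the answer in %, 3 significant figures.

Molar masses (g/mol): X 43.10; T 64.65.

n(X) = 167 / 43.10 = 3.875 mol
n(T) = 225 / 64.65 = 3.480 mol
selectivity = 3.875/(3.875+3.480) × 100 = 52.69 %

52.7 %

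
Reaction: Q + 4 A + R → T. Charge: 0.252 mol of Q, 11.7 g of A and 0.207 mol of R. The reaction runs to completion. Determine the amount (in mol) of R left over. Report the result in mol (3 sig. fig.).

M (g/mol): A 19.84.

n(Q) = 0.2520 mol
n(A) = 11.70 / 19.84 = 0.5897 mol
n(R) = 0.2070 mol
n/ν → Q: 0.2520, A: 0.1474, R: 0.2070; A is limiting.
R consumed = (1/4) × 0.5897 = 0.1474 mol
R remaining = 0.2070 − 0.1474 = 0.05960 mol

0.0596 mol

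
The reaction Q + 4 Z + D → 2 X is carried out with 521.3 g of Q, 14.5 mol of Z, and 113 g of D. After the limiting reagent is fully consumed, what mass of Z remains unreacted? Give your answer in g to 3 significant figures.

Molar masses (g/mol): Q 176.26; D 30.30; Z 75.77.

202 g

n(Q) = 521.3 / 176.26 = 2.958 mol
n(Z) = 14.50 mol
n(D) = 113.0 / 30.30 = 3.729 mol
n/ν → Q: 2.958, Z: 3.625, D: 3.729; Q is limiting.
Z consumed = (4/1) × 2.958 = 11.83 mol
Z remaining = 14.50 − 11.83 = 2.670 mol
mass = 2.670 × 75.77 = 202.3 g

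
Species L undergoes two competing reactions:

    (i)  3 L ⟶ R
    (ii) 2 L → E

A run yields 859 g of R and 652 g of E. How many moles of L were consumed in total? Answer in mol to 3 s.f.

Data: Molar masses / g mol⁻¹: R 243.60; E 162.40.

18.6 mol

n(R) = 859 / 243.60 = 3.526 mol
n(E) = 652 / 162.40 = 4.015 mol
n(L) via (i) = (3/1)×3.526 = 10.58 mol
n(L) via (ii) = (2/1)×4.015 = 8.030 mol
total n(L) = 10.58 + 8.030 = 18.61 mol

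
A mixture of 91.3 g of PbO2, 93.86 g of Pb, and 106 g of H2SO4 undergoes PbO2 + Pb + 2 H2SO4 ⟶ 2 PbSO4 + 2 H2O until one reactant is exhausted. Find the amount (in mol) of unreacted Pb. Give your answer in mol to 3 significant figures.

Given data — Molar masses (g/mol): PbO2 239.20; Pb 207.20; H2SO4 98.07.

0.0713 mol

n(PbO2) = 91.30 / 239.20 = 0.3817 mol
n(Pb) = 93.86 / 207.20 = 0.4530 mol
n(H2SO4) = 106.0 / 98.07 = 1.081 mol
n/ν for PbO2 = 0.3817/1 = 0.3817
n/ν for Pb = 0.4530/1 = 0.4530
n/ν for H2SO4 = 1.081/2 = 0.5405
Smallest n/ν is PbO2 → limiting reagent.
Pb consumed = (1/1) × 0.3817 = 0.3817 mol
Pb remaining = 0.4530 − 0.3817 = 0.07130 mol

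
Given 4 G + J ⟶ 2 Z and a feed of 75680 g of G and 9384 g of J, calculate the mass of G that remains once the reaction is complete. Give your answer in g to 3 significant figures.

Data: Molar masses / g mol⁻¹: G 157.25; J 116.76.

25100 g

n(G) = 75680 / 157.25 = 481.3 mol
n(J) = 9384 / 116.76 = 80.37 mol
n/ν for G = 481.3/4 = 120.3
n/ν for J = 80.37/1 = 80.37
Smallest n/ν is J → limiting reagent.
G consumed = (4/1) × 80.37 = 321.5 mol
G remaining = 481.3 − 321.5 = 159.8 mol
mass = 159.8 × 157.25 = 25130 g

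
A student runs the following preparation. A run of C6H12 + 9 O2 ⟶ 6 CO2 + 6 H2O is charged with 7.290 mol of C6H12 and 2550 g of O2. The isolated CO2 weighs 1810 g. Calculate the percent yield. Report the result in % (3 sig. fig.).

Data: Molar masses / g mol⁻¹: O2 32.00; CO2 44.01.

94.0 %

n(C6H12) = 7.290 mol
n(O2) = 2550 / 32.00 = 79.69 mol
n/ν for C6H12 = 7.290/1 = 7.290
n/ν for O2 = 79.69/9 = 8.854
Smallest n/ν is C6H12 → limiting reagent.
theoretical n(CO2) = (6/1) × 7.290 = 43.74 mol → 1925 g
% yield = 1810 / 1925 × 100 = 94.03 %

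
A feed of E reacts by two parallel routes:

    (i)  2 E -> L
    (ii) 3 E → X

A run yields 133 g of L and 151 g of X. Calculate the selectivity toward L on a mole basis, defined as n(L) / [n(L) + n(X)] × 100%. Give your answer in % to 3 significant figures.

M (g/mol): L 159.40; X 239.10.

n(L) = 133 / 159.40 = 0.8344 mol
n(X) = 151 / 239.10 = 0.6315 mol
selectivity = 0.8344/(0.8344+0.6315) × 100 = 56.92 %

56.9 %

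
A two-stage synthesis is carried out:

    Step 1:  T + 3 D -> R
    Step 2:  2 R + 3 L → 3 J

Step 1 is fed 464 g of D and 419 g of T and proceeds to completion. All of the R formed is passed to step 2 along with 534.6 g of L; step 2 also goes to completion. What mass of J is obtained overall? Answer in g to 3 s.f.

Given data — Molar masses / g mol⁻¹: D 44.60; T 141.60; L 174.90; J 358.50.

Step 1:
n(D) = 464.0 / 44.60 = 10.40 mol
n(T) = 419.0 / 141.60 = 2.959 mol
n/ν for D = 10.40/3 = 3.467
n/ν for T = 2.959/1 = 2.959
Smallest n/ν is T → limiting reagent.
n(R) produced = (1/1) × 2.959 = 2.959 mol
Step 2:
n(R) available = 2.959 mol
n(L) = 534.6 / 174.90 = 3.057 mol
n/ν for R = 2.959/2 = 1.480
n/ν for L = 3.057/3 = 1.019
Smallest n/ν is L → limiting reagent.
n(J) = (3/3) × 3.057 = 3.057 mol
mass = 3.057 × 358.50 = 1096 g

1100 g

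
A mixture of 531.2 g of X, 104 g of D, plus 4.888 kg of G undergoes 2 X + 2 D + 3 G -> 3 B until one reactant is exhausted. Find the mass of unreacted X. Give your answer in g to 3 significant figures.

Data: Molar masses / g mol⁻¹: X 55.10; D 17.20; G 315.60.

198 g

n(X) = 531.2 / 55.10 = 9.641 mol
n(D) = 104.0 / 17.20 = 6.047 mol
n(G) = 4.888×1000 / 315.60 = 15.49 mol
n/ν → X: 4.821, D: 3.024, G: 5.163; D is limiting.
X consumed = (2/2) × 6.047 = 6.047 mol
X remaining = 9.641 − 6.047 = 3.594 mol
mass = 3.594 × 55.10 = 198.0 g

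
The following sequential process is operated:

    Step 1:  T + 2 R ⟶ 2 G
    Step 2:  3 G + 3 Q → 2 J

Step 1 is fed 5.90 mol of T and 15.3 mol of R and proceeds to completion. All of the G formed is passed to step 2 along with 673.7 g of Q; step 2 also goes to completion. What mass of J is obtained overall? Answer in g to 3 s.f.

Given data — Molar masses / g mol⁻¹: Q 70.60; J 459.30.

Step 1:
n(T) = 5.900 mol
n(R) = 15.30 mol
n/ν → T: 5.900, R: 7.650; T is limiting.
n(G) produced = (2/1) × 5.900 = 11.80 mol
Step 2:
n(G) available = 11.80 mol
n(Q) = 673.7 / 70.60 = 9.542 mol
n/ν → G: 3.933, Q: 3.181; Q is limiting.
n(J) = (2/3) × 9.542 = 6.361 mol
mass = 6.361 × 459.30 = 2922 g

2920 g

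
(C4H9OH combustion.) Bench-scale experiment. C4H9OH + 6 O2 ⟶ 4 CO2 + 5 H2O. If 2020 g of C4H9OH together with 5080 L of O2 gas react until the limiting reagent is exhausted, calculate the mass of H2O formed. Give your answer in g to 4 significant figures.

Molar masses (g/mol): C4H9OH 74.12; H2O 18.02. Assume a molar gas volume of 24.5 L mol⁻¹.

n(C4H9OH) = 2020 / 74.12 = 27.25 mol
n(O2) = 5080 / 24.5 = 207.3 mol
n/ν for C4H9OH = 27.25/1 = 27.25
n/ν for O2 = 207.3/6 = 34.55
Smallest n/ν is C4H9OH → limiting reagent.
n(H2O) = (5/1) × 27.25 = 136.3 mol
mass = 136.3 × 18.02 = 2456 g

2456 g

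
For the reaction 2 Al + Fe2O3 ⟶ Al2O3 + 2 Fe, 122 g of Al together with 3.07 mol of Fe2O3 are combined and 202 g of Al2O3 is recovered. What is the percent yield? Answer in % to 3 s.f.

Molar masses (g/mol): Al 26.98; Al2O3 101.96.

n(Al) = 122.0 / 26.98 = 4.522 mol
n(Fe2O3) = 3.070 mol
n/ν for Al = 4.522/2 = 2.261
n/ν for Fe2O3 = 3.070/1 = 3.070
Smallest n/ν is Al → limiting reagent.
theoretical n(Al2O3) = (1/2) × 4.522 = 2.261 mol → 230.5 g
% yield = 202 / 230.5 × 100 = 87.64 %

87.6 %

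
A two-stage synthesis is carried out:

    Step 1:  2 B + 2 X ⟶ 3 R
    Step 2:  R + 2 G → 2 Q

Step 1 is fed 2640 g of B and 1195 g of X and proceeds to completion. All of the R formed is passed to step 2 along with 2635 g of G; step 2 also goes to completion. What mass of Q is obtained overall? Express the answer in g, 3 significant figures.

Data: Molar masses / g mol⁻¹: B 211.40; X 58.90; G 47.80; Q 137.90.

5170 g

Step 1:
n(B) = 2640 / 211.40 = 12.49 mol
n(X) = 1195 / 58.90 = 20.29 mol
n/ν for B = 12.49/2 = 6.245
n/ν for X = 20.29/2 = 10.15
Smallest n/ν is B → limiting reagent.
n(R) produced = (3/2) × 12.49 = 18.74 mol
Step 2:
n(R) available = 18.74 mol
n(G) = 2635 / 47.80 = 55.13 mol
n/ν for R = 18.74/1 = 18.74
n/ν for G = 55.13/2 = 27.57
Smallest n/ν is R → limiting reagent.
n(Q) = (2/1) × 18.74 = 37.48 mol
mass = 37.48 × 137.90 = 5168 g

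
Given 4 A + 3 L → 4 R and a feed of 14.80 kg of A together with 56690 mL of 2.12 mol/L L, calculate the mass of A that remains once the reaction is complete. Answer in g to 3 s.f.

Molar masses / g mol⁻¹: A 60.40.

5120 g

n(A) = 14.80×1000 / 60.40 = 245.0 mol
n(L) = 2.12 × 56690/1000 = 120.2 mol
n/ν for A = 245.0/4 = 61.25
n/ν for L = 120.2/3 = 40.07
Smallest n/ν is L → limiting reagent.
A consumed = (4/3) × 120.2 = 160.3 mol
A remaining = 245.0 − 160.3 = 84.70 mol
mass = 84.70 × 60.40 = 5116 g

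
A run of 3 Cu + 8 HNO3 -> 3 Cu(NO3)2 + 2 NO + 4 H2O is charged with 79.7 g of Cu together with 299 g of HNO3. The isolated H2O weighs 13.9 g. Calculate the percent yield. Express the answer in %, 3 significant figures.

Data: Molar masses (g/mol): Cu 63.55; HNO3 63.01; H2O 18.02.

46.1 %

n(Cu) = 79.70 / 63.55 = 1.254 mol
n(HNO3) = 299.0 / 63.01 = 4.745 mol
n/ν for Cu = 1.254/3 = 0.4180
n/ν for HNO3 = 4.745/8 = 0.5931
Smallest n/ν is Cu → limiting reagent.
theoretical n(H2O) = (4/3) × 1.254 = 1.672 mol → 30.13 g
% yield = 13.9 / 30.13 × 100 = 46.13 %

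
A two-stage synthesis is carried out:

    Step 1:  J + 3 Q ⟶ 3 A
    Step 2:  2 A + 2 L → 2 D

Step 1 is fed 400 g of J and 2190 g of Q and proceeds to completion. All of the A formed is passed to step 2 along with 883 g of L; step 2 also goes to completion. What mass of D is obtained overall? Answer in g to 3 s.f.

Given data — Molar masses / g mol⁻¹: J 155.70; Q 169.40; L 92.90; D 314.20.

2420 g

Step 1:
n(J) = 400.0 / 155.70 = 2.569 mol
n(Q) = 2190 / 169.40 = 12.93 mol
n/ν for J = 2.569/1 = 2.569
n/ν for Q = 12.93/3 = 4.310
Smallest n/ν is J → limiting reagent.
n(A) produced = (3/1) × 2.569 = 7.707 mol
Step 2:
n(A) available = 7.707 mol
n(L) = 883.0 / 92.90 = 9.505 mol
n/ν for A = 7.707/2 = 3.854
n/ν for L = 9.505/2 = 4.753
Smallest n/ν is A → limiting reagent.
n(D) = (2/2) × 7.707 = 7.707 mol
mass = 7.707 × 314.20 = 2422 g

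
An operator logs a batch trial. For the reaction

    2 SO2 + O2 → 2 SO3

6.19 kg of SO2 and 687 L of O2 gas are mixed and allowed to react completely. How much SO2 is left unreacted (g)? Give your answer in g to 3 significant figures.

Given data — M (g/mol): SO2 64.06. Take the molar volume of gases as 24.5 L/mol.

2600 g

n(SO2) = 6.190×1000 / 64.06 = 96.63 mol
n(O2) = 687.0 / 24.5 = 28.04 mol
n/ν for SO2 = 96.63/2 = 48.32
n/ν for O2 = 28.04/1 = 28.04
Smallest n/ν is O2 → limiting reagent.
SO2 consumed = (2/1) × 28.04 = 56.08 mol
SO2 remaining = 96.63 − 56.08 = 40.55 mol
mass = 40.55 × 64.06 = 2598 g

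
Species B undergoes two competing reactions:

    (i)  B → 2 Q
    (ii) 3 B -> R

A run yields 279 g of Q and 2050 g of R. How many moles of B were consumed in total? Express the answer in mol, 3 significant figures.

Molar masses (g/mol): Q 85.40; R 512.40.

n(Q) = 279 / 85.40 = 3.267 mol
n(R) = 2050 / 512.40 = 4.001 mol
n(B) via (i) = (1/2)×3.267 = 1.634 mol
n(B) via (ii) = (3/1)×4.001 = 12.00 mol
total n(B) = 1.634 + 12.00 = 13.63 mol

13.6 mol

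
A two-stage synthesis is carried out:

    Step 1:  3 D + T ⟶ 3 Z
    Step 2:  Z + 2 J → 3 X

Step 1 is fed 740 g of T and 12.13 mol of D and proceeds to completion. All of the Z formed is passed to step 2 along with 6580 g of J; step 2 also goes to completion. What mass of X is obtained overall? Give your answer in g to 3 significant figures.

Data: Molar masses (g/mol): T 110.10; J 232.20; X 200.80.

Step 1:
n(T) = 740.0 / 110.10 = 6.721 mol
n(D) = 12.13 mol
n/ν for T = 6.721/1 = 6.721
n/ν for D = 12.13/3 = 4.043
Smallest n/ν is D → limiting reagent.
n(Z) produced = (3/3) × 12.13 = 12.13 mol
Step 2:
n(Z) available = 12.13 mol
n(J) = 6580 / 232.20 = 28.34 mol
n/ν for Z = 12.13/1 = 12.13
n/ν for J = 28.34/2 = 14.17
Smallest n/ν is Z → limiting reagent.
n(X) = (3/1) × 12.13 = 36.39 mol
mass = 36.39 × 200.80 = 7307 g

7310 g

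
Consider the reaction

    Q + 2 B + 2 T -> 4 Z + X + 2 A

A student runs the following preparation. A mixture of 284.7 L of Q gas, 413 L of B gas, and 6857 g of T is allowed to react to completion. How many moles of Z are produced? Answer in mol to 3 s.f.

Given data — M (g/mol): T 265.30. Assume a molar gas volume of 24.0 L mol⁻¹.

34.4 mol

n(Q) = 284.7 / 24.0 = 11.86 mol
n(B) = 413.0 / 24.0 = 17.21 mol
n(T) = 6857 / 265.30 = 25.85 mol
n/ν for Q = 11.86/1 = 11.86
n/ν for B = 17.21/2 = 8.605
n/ν for T = 25.85/2 = 12.93
Smallest n/ν is B → limiting reagent.
n(Z) = (4/2) × 17.21 = 34.42 mol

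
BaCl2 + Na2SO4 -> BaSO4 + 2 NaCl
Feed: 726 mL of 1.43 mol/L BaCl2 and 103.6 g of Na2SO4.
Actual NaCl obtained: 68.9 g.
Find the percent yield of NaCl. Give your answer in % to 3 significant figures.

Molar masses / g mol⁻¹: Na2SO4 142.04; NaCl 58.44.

80.8 %

n(BaCl2) = 1.43 × 726.0/1000 = 1.038 mol
n(Na2SO4) = 103.6 / 142.04 = 0.7294 mol
n/ν for BaCl2 = 1.038/1 = 1.038
n/ν for Na2SO4 = 0.7294/1 = 0.7294
Smallest n/ν is Na2SO4 → limiting reagent.
theoretical n(NaCl) = (2/1) × 0.7294 = 1.459 mol → 85.26 g
% yield = 68.9 / 85.26 × 100 = 80.81 %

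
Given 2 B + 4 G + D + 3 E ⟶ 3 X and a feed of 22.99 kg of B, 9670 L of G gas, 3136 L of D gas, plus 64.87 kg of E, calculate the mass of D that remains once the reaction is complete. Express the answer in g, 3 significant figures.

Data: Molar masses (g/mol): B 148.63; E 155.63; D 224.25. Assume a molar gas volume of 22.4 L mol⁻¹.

14100 g

n(B) = 22.99×1000 / 148.63 = 154.7 mol
n(G) = 9670 / 22.4 = 431.7 mol
n(D) = 3136 / 22.4 = 140.0 mol
n(E) = 64.87×1000 / 155.63 = 416.8 mol
n/ν → B: 77.35, G: 107.9, D: 140.0, E: 138.9; B is limiting.
D consumed = (1/2) × 154.7 = 77.35 mol
D remaining = 140.0 − 77.35 = 62.65 mol
mass = 62.65 × 224.25 = 14050 g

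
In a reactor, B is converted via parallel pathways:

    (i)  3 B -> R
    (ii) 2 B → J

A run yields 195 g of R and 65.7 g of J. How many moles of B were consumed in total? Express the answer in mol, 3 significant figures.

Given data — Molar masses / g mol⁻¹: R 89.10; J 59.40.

8.78 mol

n(R) = 195 / 89.10 = 2.189 mol
n(J) = 65.7 / 59.40 = 1.106 mol
n(B) via (i) = (3/1)×2.189 = 6.567 mol
n(B) via (ii) = (2/1)×1.106 = 2.212 mol
total n(B) = 6.567 + 2.212 = 8.779 mol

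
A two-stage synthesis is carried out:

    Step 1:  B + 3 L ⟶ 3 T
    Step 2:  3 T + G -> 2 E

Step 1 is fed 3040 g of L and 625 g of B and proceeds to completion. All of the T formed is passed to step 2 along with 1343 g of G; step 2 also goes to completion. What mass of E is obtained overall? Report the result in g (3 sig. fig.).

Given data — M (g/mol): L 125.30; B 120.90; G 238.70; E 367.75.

3800 g

Step 1:
n(L) = 3040 / 125.30 = 24.26 mol
n(B) = 625.0 / 120.90 = 5.170 mol
n/ν for L = 24.26/3 = 8.087
n/ν for B = 5.170/1 = 5.170
Smallest n/ν is B → limiting reagent.
n(T) produced = (3/1) × 5.170 = 15.51 mol
Step 2:
n(T) available = 15.51 mol
n(G) = 1343 / 238.70 = 5.626 mol
n/ν for T = 15.51/3 = 5.170
n/ν for G = 5.626/1 = 5.626
Smallest n/ν is T → limiting reagent.
n(E) = (2/3) × 15.51 = 10.34 mol
mass = 10.34 × 367.75 = 3803 g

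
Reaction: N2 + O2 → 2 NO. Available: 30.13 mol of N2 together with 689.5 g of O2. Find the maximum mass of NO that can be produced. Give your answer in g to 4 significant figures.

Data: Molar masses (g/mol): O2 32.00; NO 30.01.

n(N2) = 30.13 mol
n(O2) = 689.5 / 32.00 = 21.55 mol
n/ν for N2 = 30.13/1 = 30.13
n/ν for O2 = 21.55/1 = 21.55
Smallest n/ν is O2 → limiting reagent.
n(NO) = (2/1) × 21.55 = 43.10 mol
mass = 43.10 × 30.01 = 1293 g

1293 g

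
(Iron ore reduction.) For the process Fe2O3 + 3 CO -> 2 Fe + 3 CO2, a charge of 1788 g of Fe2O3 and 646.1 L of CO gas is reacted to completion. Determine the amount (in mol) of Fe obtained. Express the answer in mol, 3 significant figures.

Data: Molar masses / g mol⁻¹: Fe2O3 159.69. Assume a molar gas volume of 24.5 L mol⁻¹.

17.6 mol

n(Fe2O3) = 1788 / 159.69 = 11.20 mol
n(CO) = 646.1 / 24.5 = 26.37 mol
n/ν → Fe2O3: 11.20, CO: 8.790; CO is limiting.
n(Fe) = (2/3) × 26.37 = 17.58 mol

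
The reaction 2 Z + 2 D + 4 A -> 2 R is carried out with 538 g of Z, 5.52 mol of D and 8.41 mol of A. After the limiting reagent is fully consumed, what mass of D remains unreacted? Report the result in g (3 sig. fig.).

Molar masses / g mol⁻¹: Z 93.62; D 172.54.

n(Z) = 538.0 / 93.62 = 5.747 mol
n(D) = 5.520 mol
n(A) = 8.410 mol
n/ν → Z: 2.874, D: 2.760, A: 2.103; A is limiting.
D consumed = (2/4) × 8.410 = 4.205 mol
D remaining = 5.520 − 4.205 = 1.315 mol
mass = 1.315 × 172.54 = 226.9 g

227 g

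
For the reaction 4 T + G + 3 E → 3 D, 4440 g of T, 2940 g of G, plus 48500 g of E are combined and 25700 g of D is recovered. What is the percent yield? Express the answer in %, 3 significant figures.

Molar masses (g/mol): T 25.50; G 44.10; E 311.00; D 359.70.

54.7 %

n(T) = 4440 / 25.50 = 174.1 mol
n(G) = 2940 / 44.10 = 66.67 mol
n(E) = 48500 / 311.00 = 155.9 mol
n/ν for T = 174.1/4 = 43.53
n/ν for G = 66.67/1 = 66.67
n/ν for E = 155.9/3 = 51.97
Smallest n/ν is T → limiting reagent.
theoretical n(D) = (3/4) × 174.1 = 130.6 mol → 46980 g
% yield = 25700 / 46980 × 100 = 54.70 %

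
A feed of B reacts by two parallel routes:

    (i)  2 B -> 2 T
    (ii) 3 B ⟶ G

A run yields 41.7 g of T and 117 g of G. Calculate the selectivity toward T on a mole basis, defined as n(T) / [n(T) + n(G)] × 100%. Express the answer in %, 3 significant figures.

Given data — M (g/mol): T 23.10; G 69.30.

n(T) = 41.7 / 23.10 = 1.805 mol
n(G) = 117 / 69.30 = 1.688 mol
selectivity = 1.805/(1.805+1.688) × 100 = 51.67 %

51.7 %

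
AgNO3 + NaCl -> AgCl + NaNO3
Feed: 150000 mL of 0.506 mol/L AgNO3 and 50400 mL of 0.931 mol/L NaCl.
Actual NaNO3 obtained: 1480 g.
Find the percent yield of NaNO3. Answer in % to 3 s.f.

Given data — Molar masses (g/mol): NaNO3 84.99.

37.1 %

n(AgNO3) = 0.506 × 150000/1000 = 75.90 mol
n(NaCl) = 0.931 × 50400/1000 = 46.92 mol
n/ν for AgNO3 = 75.90/1 = 75.90
n/ν for NaCl = 46.92/1 = 46.92
Smallest n/ν is NaCl → limiting reagent.
theoretical n(NaNO3) = (1/1) × 46.92 = 46.92 mol → 3988 g
% yield = 1480 / 3988 × 100 = 37.11 %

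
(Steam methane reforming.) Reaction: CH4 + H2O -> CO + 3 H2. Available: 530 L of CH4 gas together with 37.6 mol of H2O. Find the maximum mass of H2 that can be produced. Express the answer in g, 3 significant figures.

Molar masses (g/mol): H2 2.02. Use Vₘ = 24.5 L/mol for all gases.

n(CH4) = 530.0 / 24.5 = 21.63 mol
n(H2O) = 37.60 mol
n/ν for CH4 = 21.63/1 = 21.63
n/ν for H2O = 37.60/1 = 37.60
Smallest n/ν is CH4 → limiting reagent.
n(H2) = (3/1) × 21.63 = 64.89 mol
mass = 64.89 × 2.02 = 131.1 g

131 g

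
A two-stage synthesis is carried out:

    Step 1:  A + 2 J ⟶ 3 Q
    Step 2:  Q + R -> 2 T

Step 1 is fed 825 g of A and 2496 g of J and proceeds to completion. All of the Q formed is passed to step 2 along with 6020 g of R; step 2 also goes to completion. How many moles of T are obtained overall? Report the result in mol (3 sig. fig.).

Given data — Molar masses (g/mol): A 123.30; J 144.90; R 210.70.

40.1 mol

Step 1:
n(A) = 825.0 / 123.30 = 6.691 mol
n(J) = 2496 / 144.90 = 17.23 mol
n/ν for A = 6.691/1 = 6.691
n/ν for J = 17.23/2 = 8.615
Smallest n/ν is A → limiting reagent.
n(Q) produced = (3/1) × 6.691 = 20.07 mol
Step 2:
n(Q) available = 20.07 mol
n(R) = 6020 / 210.70 = 28.57 mol
n/ν for Q = 20.07/1 = 20.07
n/ν for R = 28.57/1 = 28.57
Smallest n/ν is Q → limiting reagent.
n(T) = (2/1) × 20.07 = 40.14 mol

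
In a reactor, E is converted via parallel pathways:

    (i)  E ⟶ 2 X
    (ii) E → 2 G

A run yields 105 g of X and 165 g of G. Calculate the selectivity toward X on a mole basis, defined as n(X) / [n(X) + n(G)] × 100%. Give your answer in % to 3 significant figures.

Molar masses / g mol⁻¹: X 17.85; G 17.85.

38.9 %

n(X) = 105 / 17.85 = 5.882 mol
n(G) = 165 / 17.85 = 9.244 mol
selectivity = 5.882/(5.882+9.244) × 100 = 38.89 %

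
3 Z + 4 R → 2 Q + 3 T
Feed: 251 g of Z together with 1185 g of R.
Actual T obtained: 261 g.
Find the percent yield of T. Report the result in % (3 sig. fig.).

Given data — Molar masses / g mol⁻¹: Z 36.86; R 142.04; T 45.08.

92.5 %

n(Z) = 251.0 / 36.86 = 6.810 mol
n(R) = 1185 / 142.04 = 8.343 mol
n/ν → Z: 2.270, R: 2.086; R is limiting.
theoretical n(T) = (3/4) × 8.343 = 6.257 mol → 282.1 g
% yield = 261 / 282.1 × 100 = 92.52 %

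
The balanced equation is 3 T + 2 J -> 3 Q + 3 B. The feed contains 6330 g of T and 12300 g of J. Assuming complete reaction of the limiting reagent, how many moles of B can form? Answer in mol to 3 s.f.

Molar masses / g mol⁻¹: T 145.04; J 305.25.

43.6 mol

n(T) = 6330 / 145.04 = 43.64 mol
n(J) = 12300 / 305.25 = 40.29 mol
n/ν → T: 14.55, J: 20.15; T is limiting.
n(B) = (3/3) × 43.64 = 43.64 mol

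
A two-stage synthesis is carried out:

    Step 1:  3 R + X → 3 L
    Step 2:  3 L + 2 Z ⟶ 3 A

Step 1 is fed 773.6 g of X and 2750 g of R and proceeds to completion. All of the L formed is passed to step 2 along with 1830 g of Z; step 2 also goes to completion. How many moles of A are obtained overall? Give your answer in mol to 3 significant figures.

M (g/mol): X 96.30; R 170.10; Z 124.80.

Step 1:
n(X) = 773.6 / 96.30 = 8.033 mol
n(R) = 2750 / 170.10 = 16.17 mol
n/ν for X = 8.033/1 = 8.033
n/ν for R = 16.17/3 = 5.390
Smallest n/ν is R → limiting reagent.
n(L) produced = (3/3) × 16.17 = 16.17 mol
Step 2:
n(L) available = 16.17 mol
n(Z) = 1830 / 124.80 = 14.66 mol
n/ν for L = 16.17/3 = 5.390
n/ν for Z = 14.66/2 = 7.330
Smallest n/ν is L → limiting reagent.
n(A) = (3/3) × 16.17 = 16.17 mol

16.2 mol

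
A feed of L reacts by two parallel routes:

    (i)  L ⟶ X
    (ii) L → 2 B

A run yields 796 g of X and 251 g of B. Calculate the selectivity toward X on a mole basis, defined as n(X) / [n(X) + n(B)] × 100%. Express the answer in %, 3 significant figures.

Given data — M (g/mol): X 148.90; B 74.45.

61.3 %

n(X) = 796 / 148.90 = 5.346 mol
n(B) = 251 / 74.45 = 3.371 mol
selectivity = 5.346/(5.346+3.371) × 100 = 61.33 %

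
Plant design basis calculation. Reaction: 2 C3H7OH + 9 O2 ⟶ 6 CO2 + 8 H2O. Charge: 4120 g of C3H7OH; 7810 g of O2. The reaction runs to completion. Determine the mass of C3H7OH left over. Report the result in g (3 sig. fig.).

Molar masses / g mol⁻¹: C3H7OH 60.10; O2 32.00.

860 g

n(C3H7OH) = 4120 / 60.10 = 68.55 mol
n(O2) = 7810 / 32.00 = 244.1 mol
n/ν → C3H7OH: 34.28, O2: 27.12; O2 is limiting.
C3H7OH consumed = (2/9) × 244.1 = 54.24 mol
C3H7OH remaining = 68.55 − 54.24 = 14.31 mol
mass = 14.31 × 60.10 = 860.0 g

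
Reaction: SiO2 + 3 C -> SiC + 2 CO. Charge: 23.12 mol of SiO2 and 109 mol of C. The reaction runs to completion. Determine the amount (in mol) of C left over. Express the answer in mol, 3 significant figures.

39.6 mol

n(SiO2) = 23.12 mol
n(C) = 109.0 mol
n/ν for SiO2 = 23.12/1 = 23.12
n/ν for C = 109.0/3 = 36.33
Smallest n/ν is SiO2 → limiting reagent.
C consumed = (3/1) × 23.12 = 69.36 mol
C remaining = 109.0 − 69.36 = 39.64 mol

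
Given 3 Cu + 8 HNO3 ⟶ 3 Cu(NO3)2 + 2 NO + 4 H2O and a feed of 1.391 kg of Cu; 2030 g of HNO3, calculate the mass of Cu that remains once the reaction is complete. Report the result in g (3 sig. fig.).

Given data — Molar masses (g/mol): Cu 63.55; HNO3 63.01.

n(Cu) = 1.391×1000 / 63.55 = 21.89 mol
n(HNO3) = 2030 / 63.01 = 32.22 mol
n/ν → Cu: 7.297, HNO3: 4.028; HNO3 is limiting.
Cu consumed = (3/8) × 32.22 = 12.08 mol
Cu remaining = 21.89 − 12.08 = 9.810 mol
mass = 9.810 × 63.55 = 623.4 g

623 g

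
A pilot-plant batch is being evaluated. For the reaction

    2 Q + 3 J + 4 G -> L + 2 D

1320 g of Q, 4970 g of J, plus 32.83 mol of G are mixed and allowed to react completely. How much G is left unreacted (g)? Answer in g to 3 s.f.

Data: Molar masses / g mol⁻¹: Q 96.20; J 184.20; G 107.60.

580 g

n(Q) = 1320 / 96.20 = 13.72 mol
n(J) = 4970 / 184.20 = 26.98 mol
n(G) = 32.83 mol
n/ν for Q = 13.72/2 = 6.860
n/ν for J = 26.98/3 = 8.993
n/ν for G = 32.83/4 = 8.208
Smallest n/ν is Q → limiting reagent.
G consumed = (4/2) × 13.72 = 27.44 mol
G remaining = 32.83 − 27.44 = 5.390 mol
mass = 5.390 × 107.60 = 580.0 g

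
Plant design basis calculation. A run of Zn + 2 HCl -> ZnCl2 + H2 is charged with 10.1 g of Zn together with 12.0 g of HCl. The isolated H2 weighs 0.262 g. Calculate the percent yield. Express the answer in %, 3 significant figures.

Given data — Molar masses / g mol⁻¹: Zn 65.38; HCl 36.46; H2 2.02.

n(Zn) = 10.10 / 65.38 = 0.1545 mol
n(HCl) = 12.00 / 36.46 = 0.3291 mol
n/ν → Zn: 0.1545, HCl: 0.1646; Zn is limiting.
theoretical n(H2) = (1/1) × 0.1545 = 0.1545 mol → 0.3121 g
% yield = 0.262 / 0.3121 × 100 = 83.95 %

84.0 %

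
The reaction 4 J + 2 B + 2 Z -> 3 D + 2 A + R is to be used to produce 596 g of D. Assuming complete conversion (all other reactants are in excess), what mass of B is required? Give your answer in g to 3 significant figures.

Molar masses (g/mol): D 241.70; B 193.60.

n(D) = 596 / 241.70 = 2.466 mol
n(B) = (2/3) × 2.466 = 1.644 mol
mass = 1.644 × 193.60 = 318.3 g

318 g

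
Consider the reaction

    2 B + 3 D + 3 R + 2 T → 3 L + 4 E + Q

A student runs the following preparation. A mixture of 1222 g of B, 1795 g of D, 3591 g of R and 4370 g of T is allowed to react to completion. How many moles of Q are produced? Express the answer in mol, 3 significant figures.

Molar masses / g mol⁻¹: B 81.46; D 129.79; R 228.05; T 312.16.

4.61 mol

n(B) = 1222 / 81.46 = 15.00 mol
n(D) = 1795 / 129.79 = 13.83 mol
n(R) = 3591 / 228.05 = 15.75 mol
n(T) = 4370 / 312.16 = 14.00 mol
n/ν for B = 15.00/2 = 7.500
n/ν for D = 13.83/3 = 4.610
n/ν for R = 15.75/3 = 5.250
n/ν for T = 14.00/2 = 7.000
Smallest n/ν is D → limiting reagent.
n(Q) = (1/3) × 13.83 = 4.610 mol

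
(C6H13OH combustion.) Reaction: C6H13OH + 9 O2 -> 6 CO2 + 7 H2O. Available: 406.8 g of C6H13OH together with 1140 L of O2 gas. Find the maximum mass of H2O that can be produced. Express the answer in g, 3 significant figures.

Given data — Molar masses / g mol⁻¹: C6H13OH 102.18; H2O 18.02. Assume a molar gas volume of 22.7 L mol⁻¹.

502 g

n(C6H13OH) = 406.8 / 102.18 = 3.981 mol
n(O2) = 1140 / 22.7 = 50.22 mol
n/ν → C6H13OH: 3.981, O2: 5.580; C6H13OH is limiting.
n(H2O) = (7/1) × 3.981 = 27.87 mol
mass = 27.87 × 18.02 = 502.2 g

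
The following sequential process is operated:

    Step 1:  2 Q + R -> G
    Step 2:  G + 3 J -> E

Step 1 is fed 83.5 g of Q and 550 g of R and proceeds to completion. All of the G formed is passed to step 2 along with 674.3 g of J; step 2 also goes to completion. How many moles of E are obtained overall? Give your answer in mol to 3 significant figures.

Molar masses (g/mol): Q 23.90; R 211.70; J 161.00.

1.40 mol

Step 1:
n(Q) = 83.50 / 23.90 = 3.494 mol
n(R) = 550.0 / 211.70 = 2.598 mol
n/ν for Q = 3.494/2 = 1.747
n/ν for R = 2.598/1 = 2.598
Smallest n/ν is Q → limiting reagent.
n(G) produced = (1/2) × 3.494 = 1.747 mol
Step 2:
n(G) available = 1.747 mol
n(J) = 674.3 / 161.00 = 4.188 mol
n/ν for G = 1.747/1 = 1.747
n/ν for J = 4.188/3 = 1.396
Smallest n/ν is J → limiting reagent.
n(E) = (1/3) × 4.188 = 1.396 mol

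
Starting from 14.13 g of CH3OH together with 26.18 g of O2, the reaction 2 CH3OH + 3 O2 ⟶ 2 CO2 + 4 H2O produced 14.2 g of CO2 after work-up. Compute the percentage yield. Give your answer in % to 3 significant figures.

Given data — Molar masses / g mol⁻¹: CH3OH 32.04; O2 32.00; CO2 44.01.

73.2 %

n(CH3OH) = 14.13 / 32.04 = 0.4410 mol
n(O2) = 26.18 / 32.00 = 0.8181 mol
n/ν for CH3OH = 0.4410/2 = 0.2205
n/ν for O2 = 0.8181/3 = 0.2727
Smallest n/ν is CH3OH → limiting reagent.
theoretical n(CO2) = (2/2) × 0.4410 = 0.4410 mol → 19.41 g
% yield = 14.2 / 19.41 × 100 = 73.16 %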